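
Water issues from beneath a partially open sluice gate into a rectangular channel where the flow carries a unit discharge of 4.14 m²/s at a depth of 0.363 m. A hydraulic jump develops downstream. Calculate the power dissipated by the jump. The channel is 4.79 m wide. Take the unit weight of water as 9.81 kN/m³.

P = 771 kW

V₁ = q/y₁ = 4.14/0.363 = 11.4 m/s. Fr₁ = V₁/√(g·y₁) = 11.4/√(9.81×0.363) = 6.04.
Sequent-depth ratio: y₂/y₁ = ½[√(1 + 8Fr₁²) − 1] = ½[√293.2 − 1] = 8.06.
y₂ = 8.06 × 0.363 = 2.93 m.
V₂ = q/y₂ = 4.14/2.93 = 1.41 m/s. E₁ = y₁ + V₁²/2g = 6.99 m; E₂ = y₂ + V₂²/2g = 3.03 m. ΔE = E₁ − E₂ = 3.96 m.
Q = q·b = 4.14 × 4.79 = 19.8 m³/s. P = γ·Q·ΔE = 9.81 × 19.8 × 3.96 = 771 kW.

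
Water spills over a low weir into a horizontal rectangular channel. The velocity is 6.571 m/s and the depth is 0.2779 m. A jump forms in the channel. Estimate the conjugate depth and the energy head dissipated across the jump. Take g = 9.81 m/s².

Fr₁ = V₁/√(g·y₁) = 6.571/√(9.81×0.2779) = 3.980.
By Bélanger, y₂/y₁ = ½[√(1 + 8Fr₁²) − 1] = ½[√127.71 − 1] = 5.150.
y₂ = 5.150 × 0.2779 = 1.431 m.
q = V₁·y₁ = 6.571 × 0.2779 = 1.826 m²/s. V₂ = q/y₂ = 1.826/1.431 = 1.276 m/s. E₁ = y₁ + V₁²/2g = 2.479 m; E₂ = y₂ + V₂²/2g = 1.514 m. ΔE = E₁ − E₂ = 0.9644 m.

y₂ = 1.431 m; ΔE = 0.9644 m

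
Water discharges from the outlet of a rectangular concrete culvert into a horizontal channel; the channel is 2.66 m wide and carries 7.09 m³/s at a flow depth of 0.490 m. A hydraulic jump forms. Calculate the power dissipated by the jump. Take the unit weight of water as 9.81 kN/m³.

P = 23.9 kW

q = Q/b = 7.09/2.66 = 2.67 m²/s; V₁ = q/y₁ = 5.44 m/s. Fr₁ = V₁/√(g·y₁) = 2.48.
Bélanger equation: y₂/y₁ = ½[√(1 + 8Fr₁²) − 1] = ½[√50.24 − 1] = 3.04.
y₂ = 3.04 × 0.490 = 1.49 m.
Head loss: ΔE = (y₂ − y₁)³/(4y₁y₂) = (1.49 − 0.490)³/(4×0.490×1.49) = 1.00/2.92 = 0.344 m.
P = γ·Q·ΔE = 9.81 × 7.09 × 0.344 = 23.9 kW.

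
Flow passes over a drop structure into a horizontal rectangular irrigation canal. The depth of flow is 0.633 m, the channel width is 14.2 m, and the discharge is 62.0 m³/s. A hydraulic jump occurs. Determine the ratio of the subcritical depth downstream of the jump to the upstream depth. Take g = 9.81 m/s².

q = Q/b = 62.0/14.2 = 4.37 m²/s; V₁ = q/y₁ = 6.90 m/s. Fr₁ = V₁/√(g·y₁) = 2.77.
Sequent-depth ratio: y₂/y₁ = ½[√(1 + 8Fr₁²) − 1] = ½[√62.29 − 1] = 3.45.

y₂/y₁ = 3.45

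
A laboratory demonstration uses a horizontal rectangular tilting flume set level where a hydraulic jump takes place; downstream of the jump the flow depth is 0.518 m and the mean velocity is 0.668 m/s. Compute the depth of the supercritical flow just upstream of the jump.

Fr₂ = V₂/√(g·y₂) = 0.668/√(9.81×0.518) = 0.296.
The Bélanger relation is symmetric: y₁/y₂ = ½[√(1 + 8Fr₂²) − 1] = ½[√1.702 − 1] = 0.152.
y₁ = 0.152 × 0.518 = 0.0789 m.

y₁ = 0.0789 m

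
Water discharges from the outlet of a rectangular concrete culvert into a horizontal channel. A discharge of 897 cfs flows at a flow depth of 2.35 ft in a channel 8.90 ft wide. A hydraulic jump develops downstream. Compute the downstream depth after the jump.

q = Q/b = 897/8.90 = 101 ft²/s; V₁ = q/y₁ = 42.9 ft/s. Fr₁ = V₁/√(g·y₁) = 4.93.
From the momentum equation for a rectangular channel, y₂/y₁ = ½[√(1 + 8Fr₁²) − 1] = ½[√195.5 − 1] = 6.49.
y₂ = 6.49 × 2.35 = 15.3 ft.

y₂ = 15.3 ft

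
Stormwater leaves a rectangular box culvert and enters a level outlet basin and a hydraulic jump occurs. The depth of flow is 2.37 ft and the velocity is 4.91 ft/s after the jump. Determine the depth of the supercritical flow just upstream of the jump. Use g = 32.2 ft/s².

Fr₂ = V₂/√(g·y₂) = 4.91/√(32.2×2.37) = 0.562.
Applying the sequent-depth relation in reverse, y₁/y₂ = ½[√(1 + 8Fr₂²) − 1] = ½[√3.527 − 1] = 0.439.
y₁ = 0.439 × 2.37 = 1.04 ft.

y₁ = 1.04 ft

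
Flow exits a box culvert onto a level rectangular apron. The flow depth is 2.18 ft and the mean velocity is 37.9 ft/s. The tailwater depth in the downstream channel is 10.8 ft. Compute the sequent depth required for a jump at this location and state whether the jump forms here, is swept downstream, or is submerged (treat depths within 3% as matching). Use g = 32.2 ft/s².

y₂ = 12.9 ft; the jump is swept downstream

Fr₁ = V₁/√(g·y₁) = 37.9/√(32.2×2.18) = 4.52.
Bélanger equation: y₂/y₁ = ½[√(1 + 8Fr₁²) − 1] = ½[√164.7 − 1] = 5.92.
y₂ = 5.92 × 2.18 = 12.9 ft.
Tailwater y_tw = 10.8 ft: y_tw < y₂, so the jump is swept downstream.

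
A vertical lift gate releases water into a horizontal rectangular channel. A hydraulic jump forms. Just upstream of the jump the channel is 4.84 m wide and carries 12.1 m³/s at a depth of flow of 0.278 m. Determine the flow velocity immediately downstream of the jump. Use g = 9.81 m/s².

V₂ = 1.25 m/s

q = Q/b = 12.1/4.84 = 2.50 m²/s; V₁ = q/y₁ = 8.99 m/s. Fr₁ = V₁/√(g·y₁) = 5.45.
Sequent-depth ratio: y₂/y₁ = ½[√(1 + 8Fr₁²) − 1] = ½[√238.2 − 1] = 7.22.
y₂ = 7.22 × 0.278 = 2.01 m.
V₂ = q/y₂ = 2.50/2.01 = 1.25 m/s.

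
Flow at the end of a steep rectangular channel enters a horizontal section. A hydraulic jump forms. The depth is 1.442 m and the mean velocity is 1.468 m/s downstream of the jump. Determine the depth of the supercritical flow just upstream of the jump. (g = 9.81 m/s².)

Fr₂ = V₂/√(g·y₂) = 1.468/√(9.81×1.442) = 0.3903.
The Bélanger relation is symmetric: y₁/y₂ = ½[√(1 + 8Fr₂²) − 1] = ½[√2.2187 − 1] = 0.2448.
y₁ = 0.2448 × 1.442 = 0.3530 m.

y₁ = 0.3530 m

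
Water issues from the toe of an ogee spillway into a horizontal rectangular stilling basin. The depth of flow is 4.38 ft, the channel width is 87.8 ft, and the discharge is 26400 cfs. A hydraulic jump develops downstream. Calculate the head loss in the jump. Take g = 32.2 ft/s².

q = Q/b = 26400/87.8 = 301 ft²/s; V₁ = q/y₁ = 68.6 ft/s. Fr₁ = V₁/√(g·y₁) = 5.78.
From the momentum equation for a rectangular channel, y₂/y₁ = ½[√(1 + 8Fr₁²) − 1] = ½[√268.3 − 1] = 7.69.
y₂ = 7.69 × 4.38 = 33.7 ft.
Head loss: ΔE = (y₂ − y₁)³/(4y₁y₂) = (33.7 − 4.38)³/(4×4.38×33.7) = 25162/590 = 42.6 ft.

ΔE = 42.6 ft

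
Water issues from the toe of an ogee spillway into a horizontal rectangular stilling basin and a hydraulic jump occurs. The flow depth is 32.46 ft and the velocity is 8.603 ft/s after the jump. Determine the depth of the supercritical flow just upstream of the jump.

y₁ = 4.083 ft

Fr₂ = V₂/√(g·y₂) = 8.603/√(32.2×32.46) = 0.2661.
Since the conjugate-depth ratio holds either way, y₁/y₂ = ½[√(1 + 8Fr₂²) − 1] = ½[√1.5665 − 1] = 0.1258.
y₁ = 0.1258 × 32.46 = 4.083 ft.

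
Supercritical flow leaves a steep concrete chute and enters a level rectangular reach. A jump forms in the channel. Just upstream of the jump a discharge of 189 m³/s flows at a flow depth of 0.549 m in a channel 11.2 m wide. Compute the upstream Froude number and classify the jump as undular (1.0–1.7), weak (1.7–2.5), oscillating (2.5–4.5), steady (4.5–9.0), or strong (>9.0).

q = Q/b = 189/11.2 = 16.9 m²/s; V₁ = q/y₁ = 30.7 m/s. Fr₁ = V₁/√(g·y₁) = 13.2.
Fr₁ = 13.2 lies in the strong range.

Fr₁ = 13.2; strong jump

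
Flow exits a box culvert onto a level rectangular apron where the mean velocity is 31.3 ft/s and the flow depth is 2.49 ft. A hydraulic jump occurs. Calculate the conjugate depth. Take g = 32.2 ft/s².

y₂ = 11.1 ft

Fr₁ = V₁/√(g·y₁) = 31.3/√(32.2×2.49) = 3.50.
Bélanger equation: y₂/y₁ = ½[√(1 + 8Fr₁²) − 1] = ½[√98.75 − 1] = 4.47.
y₂ = 4.47 × 2.49 = 11.1 ft.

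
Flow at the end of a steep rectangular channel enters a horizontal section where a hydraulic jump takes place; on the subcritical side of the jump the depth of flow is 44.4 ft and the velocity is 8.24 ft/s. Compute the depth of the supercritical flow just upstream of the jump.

Fr₂ = V₂/√(g·y₂) = 8.24/√(32.2×44.4) = 0.218.
From the momentum equation (using Fr₂), y₁/y₂ = ½[√(1 + 8Fr₂²) − 1] = ½[√1.380 − 1] = 0.0874.
y₁ = 0.0874 × 44.4 = 3.88 ft.

y₁ = 3.88 ft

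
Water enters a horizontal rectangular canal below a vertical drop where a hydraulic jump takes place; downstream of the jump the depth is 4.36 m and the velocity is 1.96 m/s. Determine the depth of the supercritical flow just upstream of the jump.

Fr₂ = V₂/√(g·y₂) = 1.96/√(9.81×4.36) = 0.300.
From the momentum equation (using Fr₂), y₁/y₂ = ½[√(1 + 8Fr₂²) − 1] = ½[√1.719 − 1] = 0.155.
y₁ = 0.155 × 4.36 = 0.678 m.

y₁ = 0.678 m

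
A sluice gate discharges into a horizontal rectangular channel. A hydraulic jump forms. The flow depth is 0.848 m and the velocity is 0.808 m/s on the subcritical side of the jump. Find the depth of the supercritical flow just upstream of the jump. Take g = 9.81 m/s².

y₁ = 0.117 m

Fr₂ = V₂/√(g·y₂) = 0.808/√(9.81×0.848) = 0.280.
Since the conjugate-depth ratio holds either way, y₁/y₂ = ½[√(1 + 8Fr₂²) − 1] = ½[√1.628 − 1] = 0.138.
y₁ = 0.138 × 0.848 = 0.117 m.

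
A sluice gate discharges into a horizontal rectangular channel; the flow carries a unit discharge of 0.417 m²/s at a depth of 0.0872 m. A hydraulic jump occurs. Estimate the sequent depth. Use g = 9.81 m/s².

y₂ = 0.596 m

V₁ = q/y₁ = 0.417/0.0872 = 4.78 m/s. Fr₁ = V₁/√(g·y₁) = 4.78/√(9.81×0.0872) = 5.17.
Bélanger equation: y₂/y₁ = ½[√(1 + 8Fr₁²) − 1] = ½[√214.9 − 1] = 6.83.
y₂ = 6.83 × 0.0872 = 0.596 m.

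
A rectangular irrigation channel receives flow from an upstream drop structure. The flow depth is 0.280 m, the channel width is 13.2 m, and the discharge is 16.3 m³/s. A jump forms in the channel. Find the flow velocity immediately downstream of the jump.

V₂ = 1.34 m/s

q = Q/b = 16.3/13.2 = 1.23 m²/s; V₁ = q/y₁ = 4.41 m/s. Fr₁ = V₁/√(g·y₁) = 2.66.
Sequent-depth ratio: y₂/y₁ = ½[√(1 + 8Fr₁²) − 1] = ½[√57.65 − 1] = 3.30.
y₂ = 3.30 × 0.280 = 0.923 m.
V₂ = q/y₂ = 1.23/0.923 = 1.34 m/s.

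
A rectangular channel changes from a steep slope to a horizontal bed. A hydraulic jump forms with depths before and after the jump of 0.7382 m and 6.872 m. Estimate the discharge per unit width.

For a rectangular channel the momentum equation gives q² = ½·g·y₁·y₂·(y₁ + y₂) = ½×9.81×0.7382×6.872×7.610 = 189.4.
q = √189.4 = 13.76 m²/s.

q = 13.76 m²/s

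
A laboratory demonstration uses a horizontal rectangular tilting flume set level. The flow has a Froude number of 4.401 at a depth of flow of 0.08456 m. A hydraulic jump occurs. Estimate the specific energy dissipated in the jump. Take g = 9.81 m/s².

ΔE = 0.3929 m

Fr₁ = 4.401 (given).
From the momentum equation for a rectangular channel, y₂/y₁ = ½[√(1 + 8Fr₁²) − 1] = ½[√155.95 − 1] = 5.744.
y₂ = 5.744 × 0.08456 = 0.4857 m.
Head loss: ΔE = (y₂ − y₁)³/(4y₁y₂) = (0.4857 − 0.08456)³/(4×0.08456×0.4857) = 0.06456/0.1643 = 0.3929 m.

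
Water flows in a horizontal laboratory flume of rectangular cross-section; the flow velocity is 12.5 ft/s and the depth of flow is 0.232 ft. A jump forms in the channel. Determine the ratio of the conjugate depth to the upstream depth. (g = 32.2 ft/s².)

Fr₁ = V₁/√(g·y₁) = 12.5/√(32.2×0.232) = 4.57.
Conjugate-depth relation: y₂/y₁ = ½[√(1 + 8Fr₁²) − 1] = ½[√168.3 − 1] = 5.99.

y₂/y₁ = 5.99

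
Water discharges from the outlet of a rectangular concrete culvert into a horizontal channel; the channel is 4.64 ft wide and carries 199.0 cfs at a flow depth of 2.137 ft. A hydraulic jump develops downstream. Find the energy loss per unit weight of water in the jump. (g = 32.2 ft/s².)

ΔE = 1.355 ft

q = Q/b = 199.0/4.64 = 42.89 ft²/s; V₁ = q/y₁ = 20.07 ft/s. Fr₁ = V₁/√(g·y₁) = 2.419.
Sequent-depth ratio: y₂/y₁ = ½[√(1 + 8Fr₁²) − 1] = ½[√47.826 − 1] = 2.958.
y₂ = 2.958 × 2.137 = 6.321 ft.
V₂ = q/y₂ = 42.89/6.321 = 6.785 ft/s. E₁ = y₁ + V₁²/2g = 8.391 ft; E₂ = y₂ + V₂²/2g = 7.036 ft. ΔE = E₁ − E₂ = 1.355 ft.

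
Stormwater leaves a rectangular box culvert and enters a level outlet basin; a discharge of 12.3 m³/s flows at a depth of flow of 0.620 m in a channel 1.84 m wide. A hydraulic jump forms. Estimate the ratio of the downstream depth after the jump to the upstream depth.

q = Q/b = 12.3/1.84 = 6.68 m²/s; V₁ = q/y₁ = 10.8 m/s. Fr₁ = V₁/√(g·y₁) = 4.37.
From the momentum equation for a rectangular channel, y₂/y₁ = ½[√(1 + 8Fr₁²) − 1] = ½[√153.9 − 1] = 5.70.

y₂/y₁ = 5.70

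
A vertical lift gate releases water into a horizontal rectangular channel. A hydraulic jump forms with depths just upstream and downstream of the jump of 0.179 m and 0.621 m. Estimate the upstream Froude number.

Fr₁ = 2.78

For a rectangular channel the momentum equation gives q² = ½·g·y₁·y₂·(y₁ + y₂) = ½×9.81×0.179×0.621×0.800 = 0.436.
q = √0.436 = 0.660 m²/s.
V₁ = q/y₁ = 3.69 m/s; Fr₁ = V₁/√(g·y₁) = 2.78.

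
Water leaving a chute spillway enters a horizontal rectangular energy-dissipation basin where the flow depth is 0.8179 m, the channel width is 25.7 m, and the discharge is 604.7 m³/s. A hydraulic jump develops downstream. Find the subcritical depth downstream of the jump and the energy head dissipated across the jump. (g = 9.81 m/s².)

y₂ = 11.35 m; ΔE = 31.43 m

q = Q/b = 604.7/25.7 = 23.53 m²/s; V₁ = q/y₁ = 28.77 m/s. Fr₁ = V₁/√(g·y₁) = 10.16.
By Bélanger, y₂/y₁ = ½[√(1 + 8Fr₁²) − 1] = ½[√826.15 − 1] = 13.87.
y₂ = 13.87 × 0.8179 = 11.35 m.
Head loss: ΔE = (y₂ − y₁)³/(4y₁y₂) = (11.35 − 0.8179)³/(4×0.8179×11.35) = 1167/37.12 = 31.43 m.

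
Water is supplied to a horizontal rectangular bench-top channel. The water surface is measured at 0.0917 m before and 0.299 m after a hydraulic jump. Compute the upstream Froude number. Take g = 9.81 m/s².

Fr₁ = 2.64

For a rectangular channel the momentum equation gives q² = ½·g·y₁·y₂·(y₁ + y₂) = ½×9.81×0.0917×0.299×0.391 = 0.0525.
q = √0.0525 = 0.229 m²/s.
V₁ = q/y₁ = 2.50 m/s; Fr₁ = V₁/√(g·y₁) = 2.64.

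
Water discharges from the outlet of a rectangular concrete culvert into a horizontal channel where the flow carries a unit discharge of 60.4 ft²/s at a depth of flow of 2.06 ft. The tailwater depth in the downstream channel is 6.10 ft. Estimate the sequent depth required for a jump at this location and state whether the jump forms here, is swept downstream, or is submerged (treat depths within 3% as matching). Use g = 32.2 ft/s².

V₁ = q/y₁ = 60.4/2.06 = 29.3 ft/s. Fr₁ = V₁/√(g·y₁) = 29.3/√(32.2×2.06) = 3.60.
By Bélanger, y₂/y₁ = ½[√(1 + 8Fr₁²) − 1] = ½[√104.7 − 1] = 4.62.
y₂ = 4.62 × 2.06 = 9.51 ft.
Tailwater y_tw = 6.10 ft: y_tw < y₂, so the jump is swept downstream.

y₂ = 9.51 ft; the jump is swept downstream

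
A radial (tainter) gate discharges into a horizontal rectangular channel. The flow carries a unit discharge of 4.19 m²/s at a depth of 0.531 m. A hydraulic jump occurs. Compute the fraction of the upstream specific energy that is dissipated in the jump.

ΔE/E₁ = 0.323 (32.3%)

V₁ = q/y₁ = 4.19/0.531 = 7.89 m/s. Fr₁ = V₁/√(g·y₁) = 7.89/√(9.81×0.531) = 3.46.
By Bélanger, y₂/y₁ = ½[√(1 + 8Fr₁²) − 1] = ½[√96.62 − 1] = 4.41.
y₂ = 4.41 × 0.531 = 2.34 m.
E₁ = y₁ + V₁²/2g = 3.70 m. ΔE = (y₂ − y₁)³/(4y₁y₂) = 1.20 m. ΔE/E₁ = 1.20/3.70 = 0.323.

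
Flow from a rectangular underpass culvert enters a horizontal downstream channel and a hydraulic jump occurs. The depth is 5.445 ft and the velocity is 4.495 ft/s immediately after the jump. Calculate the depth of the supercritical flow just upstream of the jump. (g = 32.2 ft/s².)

y₁ = 1.052 ft

Fr₂ = V₂/√(g·y₂) = 4.495/√(32.2×5.445) = 0.3395.
The Bélanger relation is symmetric: y₁/y₂ = ½[√(1 + 8Fr₂²) − 1] = ½[√1.9219 − 1] = 0.1932.
y₁ = 0.1932 × 5.445 = 1.052 ft.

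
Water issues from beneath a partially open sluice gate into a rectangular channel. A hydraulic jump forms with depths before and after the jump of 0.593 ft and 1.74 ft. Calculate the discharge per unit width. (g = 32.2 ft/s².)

q = 6.23 ft²/s

For a rectangular channel the momentum equation gives q² = ½·g·y₁·y₂·(y₁ + y₂) = ½×32.2×0.593×1.74×2.33 = 38.8.
q = √38.8 = 6.23 ft²/s.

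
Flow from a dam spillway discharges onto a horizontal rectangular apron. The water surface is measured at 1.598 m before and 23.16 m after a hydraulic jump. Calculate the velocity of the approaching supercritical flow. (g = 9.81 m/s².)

V₁ = 41.95 m/s

For a rectangular channel the momentum equation gives q² = ½·g·y₁·y₂·(y₁ + y₂) = ½×9.81×1.598×23.16×24.76 = 4494.
q = √4494 = 67.04 m²/s.
V₁ = q/y₁ = 67.04/1.598 = 41.95 m/s.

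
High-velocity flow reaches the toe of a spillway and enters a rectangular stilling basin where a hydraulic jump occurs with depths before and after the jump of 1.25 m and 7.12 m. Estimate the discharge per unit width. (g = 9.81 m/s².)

For a rectangular channel the momentum equation gives q² = ½·g·y₁·y₂·(y₁ + y₂) = ½×9.81×1.25×7.12×8.37 = 365.
q = √365 = 19.1 m²/s.

q = 19.1 m²/s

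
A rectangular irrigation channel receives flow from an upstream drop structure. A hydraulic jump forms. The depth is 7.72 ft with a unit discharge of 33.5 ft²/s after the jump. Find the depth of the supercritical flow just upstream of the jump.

y₁ = 1.03 ft

V₂ = q/y₂ = 33.5/7.72 = 4.34 ft/s; Fr₂ = V₂/√(g·y₂) = 0.275.
The Bélanger relation is symmetric: y₁/y₂ = ½[√(1 + 8Fr₂²) − 1] = ½[√1.606 − 1] = 0.134.
y₁ = 0.134 × 7.72 = 1.03 ft.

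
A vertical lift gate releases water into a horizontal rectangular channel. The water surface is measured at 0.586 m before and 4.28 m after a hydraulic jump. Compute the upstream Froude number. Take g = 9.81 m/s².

Fr₁ = 5.51

For a rectangular channel the momentum equation gives q² = ½·g·y₁·y₂·(y₁ + y₂) = ½×9.81×0.586×4.28×4.87 = 59.9.
q = √59.9 = 7.74 m²/s.
V₁ = q/y₁ = 13.2 m/s; Fr₁ = V₁/√(g·y₁) = 5.51.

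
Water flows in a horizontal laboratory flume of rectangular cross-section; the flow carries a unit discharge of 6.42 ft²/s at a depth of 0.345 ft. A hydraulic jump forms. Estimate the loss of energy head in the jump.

V₁ = q/y₁ = 6.42/0.345 = 18.6 ft/s. Fr₁ = V₁/√(g·y₁) = 18.6/√(32.2×0.345) = 5.58.
By Bélanger, y₂/y₁ = ½[√(1 + 8Fr₁²) − 1] = ½[√250.4 − 1] = 7.41.
y₂ = 7.41 × 0.345 = 2.56 ft.
Head loss: ΔE = (y₂ − y₁)³/(4y₁y₂) = (2.56 − 0.345)³/(4×0.345×2.56) = 10.8/3.53 = 3.07 ft.

ΔE = 3.07 ft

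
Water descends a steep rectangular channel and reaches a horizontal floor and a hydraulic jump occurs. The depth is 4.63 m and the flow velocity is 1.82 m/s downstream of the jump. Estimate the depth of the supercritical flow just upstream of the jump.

y₁ = 0.598 m

Fr₂ = V₂/√(g·y₂) = 1.82/√(9.81×4.63) = 0.270.
The Bélanger relation is symmetric: y₁/y₂ = ½[√(1 + 8Fr₂²) − 1] = ½[√1.583 − 1] = 0.129.
y₁ = 0.129 × 4.63 = 0.598 m.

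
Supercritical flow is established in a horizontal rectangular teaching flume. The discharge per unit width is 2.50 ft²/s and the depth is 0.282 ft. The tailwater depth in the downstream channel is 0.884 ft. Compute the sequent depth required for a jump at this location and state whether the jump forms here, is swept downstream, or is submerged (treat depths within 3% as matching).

V₁ = q/y₁ = 2.50/0.282 = 8.87 ft/s. Fr₁ = V₁/√(g·y₁) = 8.87/√(32.2×0.282) = 2.94.
By Bélanger, y₂/y₁ = ½[√(1 + 8Fr₁²) − 1] = ½[√70.24 − 1] = 3.69.
y₂ = 3.69 × 0.282 = 1.04 ft.
Tailwater y_tw = 0.884 ft: y_tw < y₂, so the jump is swept downstream.

y₂ = 1.04 ft; the jump is swept downstream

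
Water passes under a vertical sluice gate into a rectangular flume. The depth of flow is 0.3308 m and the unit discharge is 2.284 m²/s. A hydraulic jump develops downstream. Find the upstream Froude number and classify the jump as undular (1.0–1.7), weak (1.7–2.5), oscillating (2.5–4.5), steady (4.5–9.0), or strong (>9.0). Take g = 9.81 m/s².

V₁ = q/y₁ = 2.284/0.3308 = 6.904 m/s. Fr₁ = V₁/√(g·y₁) = 6.904/√(9.81×0.3308) = 3.833.
Fr₁ = 3.833 lies in the oscillating range.

Fr₁ = 3.833; oscillating jump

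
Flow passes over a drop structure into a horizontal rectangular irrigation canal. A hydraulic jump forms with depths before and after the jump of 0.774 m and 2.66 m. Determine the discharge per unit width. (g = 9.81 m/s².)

q = 5.89 m²/s

For a rectangular channel the momentum equation gives q² = ½·g·y₁·y₂·(y₁ + y₂) = ½×9.81×0.774×2.66×3.43 = 34.7.
q = √34.7 = 5.89 m²/s.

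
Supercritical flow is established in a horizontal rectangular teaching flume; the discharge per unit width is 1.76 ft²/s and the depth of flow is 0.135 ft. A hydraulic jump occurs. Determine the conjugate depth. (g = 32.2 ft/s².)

y₂ = 1.13 ft

V₁ = q/y₁ = 1.76/0.135 = 13.0 ft/s. Fr₁ = V₁/√(g·y₁) = 13.0/√(32.2×0.135) = 6.25.
Bélanger equation: y₂/y₁ = ½[√(1 + 8Fr₁²) − 1] = ½[√313.8 − 1] = 8.36.
y₂ = 8.36 × 0.135 = 1.13 ft.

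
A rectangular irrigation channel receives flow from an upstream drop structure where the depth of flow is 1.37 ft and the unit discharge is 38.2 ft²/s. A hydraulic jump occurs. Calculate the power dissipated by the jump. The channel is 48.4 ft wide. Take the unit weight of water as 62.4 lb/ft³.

V₁ = q/y₁ = 38.2/1.37 = 27.9 ft/s. Fr₁ = V₁/√(g·y₁) = 27.9/√(32.2×1.37) = 4.20.
Sequent-depth ratio: y₂/y₁ = ½[√(1 + 8Fr₁²) − 1] = ½[√142.0 − 1] = 5.46.
y₂ = 5.46 × 1.37 = 7.48 ft.
V₂ = q/y₂ = 38.2/7.48 = 5.11 ft/s. E₁ = y₁ + V₁²/2g = 13.4 ft; E₂ = y₂ + V₂²/2g = 7.88 ft. ΔE = E₁ − E₂ = 5.56 ft.
Q = q·b = 38.2 × 48.4 = 1849 cfs. P = γ·Q·ΔE/550 = 62.4 × 1849 × 5.56 / 550 = 1166 hp.

P = 1166 hp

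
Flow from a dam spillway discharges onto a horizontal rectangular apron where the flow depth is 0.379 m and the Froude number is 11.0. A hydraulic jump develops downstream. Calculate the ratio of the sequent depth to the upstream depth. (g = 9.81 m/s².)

Fr₁ = 11.0 (given).
Sequent-depth ratio: y₂/y₁ = ½[√(1 + 8Fr₁²) − 1] = ½[√969.0 − 1] = 15.1.

y₂/y₁ = 15.1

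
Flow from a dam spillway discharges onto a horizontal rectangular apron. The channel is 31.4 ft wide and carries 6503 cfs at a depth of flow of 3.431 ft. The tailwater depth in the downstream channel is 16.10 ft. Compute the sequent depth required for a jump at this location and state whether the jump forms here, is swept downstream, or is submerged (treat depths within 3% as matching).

q = Q/b = 6503/31.4 = 207.1 ft²/s; V₁ = q/y₁ = 60.36 ft/s. Fr₁ = V₁/√(g·y₁) = 5.743.
By Bélanger, y₂/y₁ = ½[√(1 + 8Fr₁²) − 1] = ½[√264.84 − 1] = 7.637.
y₂ = 7.637 × 3.431 = 26.20 ft.
Tailwater y_tw = 16.10 ft: y_tw < y₂, so the jump is swept downstream.

y₂ = 26.20 ft; the jump is swept downstream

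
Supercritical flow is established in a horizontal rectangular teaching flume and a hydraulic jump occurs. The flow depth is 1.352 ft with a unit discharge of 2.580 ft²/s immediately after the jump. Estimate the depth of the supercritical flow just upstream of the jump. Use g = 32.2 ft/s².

y₁ = 0.1974 ft

V₂ = q/y₂ = 2.580/1.352 = 1.908 ft/s; Fr₂ = V₂/√(g·y₂) = 0.2892.
Applying the sequent-depth relation in reverse, y₁/y₂ = ½[√(1 + 8Fr₂²) − 1] = ½[√1.6692 − 1] = 0.1460.
y₁ = 0.1460 × 1.352 = 0.1974 ft.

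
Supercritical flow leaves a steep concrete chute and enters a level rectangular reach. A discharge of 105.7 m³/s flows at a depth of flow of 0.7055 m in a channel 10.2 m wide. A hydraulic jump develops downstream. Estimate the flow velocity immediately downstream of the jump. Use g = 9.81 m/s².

V₂ = 1.982 m/s

q = Q/b = 105.7/10.2 = 10.36 m²/s; V₁ = q/y₁ = 14.69 m/s. Fr₁ = V₁/√(g·y₁) = 5.583.
Conjugate-depth relation: y₂/y₁ = ½[√(1 + 8Fr₁²) − 1] = ½[√250.39 − 1] = 7.412.
y₂ = 7.412 × 0.7055 = 5.229 m.
V₂ = q/y₂ = 10.36/5.229 = 1.982 m/s.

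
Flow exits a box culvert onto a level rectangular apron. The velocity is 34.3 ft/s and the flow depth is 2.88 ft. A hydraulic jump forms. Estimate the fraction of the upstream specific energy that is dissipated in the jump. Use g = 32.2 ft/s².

ΔE/E₁ = 0.337 (33.7%)

Fr₁ = V₁/√(g·y₁) = 34.3/√(32.2×2.88) = 3.56.
Conjugate-depth relation: y₂/y₁ = ½[√(1 + 8Fr₁²) − 1] = ½[√102.5 − 1] = 4.56.
y₂ = 4.56 × 2.88 = 13.1 ft.
E₁ = y₁ + V₁²/2g = 21.1 ft. ΔE = (y₂ − y₁)³/(4y₁y₂) = 7.13 ft. ΔE/E₁ = 7.13/21.1 = 0.337.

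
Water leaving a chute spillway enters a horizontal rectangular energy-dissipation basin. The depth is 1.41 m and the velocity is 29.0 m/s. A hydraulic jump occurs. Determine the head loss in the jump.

Fr₁ = V₁/√(g·y₁) = 29.0/√(9.81×1.41) = 7.80.
From the momentum equation for a rectangular channel, y₂/y₁ = ½[√(1 + 8Fr₁²) − 1] = ½[√487.4 − 1] = 10.5.
y₂ = 10.5 × 1.41 = 14.9 m.
q = V₁·y₁ = 29.0 × 1.41 = 40.9 m²/s. V₂ = q/y₂ = 40.9/14.9 = 2.75 m/s. E₁ = y₁ + V₁²/2g = 44.3 m; E₂ = y₂ + V₂²/2g = 15.2 m. ΔE = E₁ − E₂ = 29.0 m.

ΔE = 29.0 m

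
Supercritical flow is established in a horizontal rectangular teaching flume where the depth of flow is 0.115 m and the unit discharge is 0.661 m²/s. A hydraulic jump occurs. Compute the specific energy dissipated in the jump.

V₁ = q/y₁ = 0.661/0.115 = 5.75 m/s. Fr₁ = V₁/√(g·y₁) = 5.75/√(9.81×0.115) = 5.41.
Sequent-depth ratio: y₂/y₁ = ½[√(1 + 8Fr₁²) − 1] = ½[√235.3 − 1] = 7.17.
y₂ = 7.17 × 0.115 = 0.824 m.
Head loss: ΔE = (y₂ − y₁)³/(4y₁y₂) = (0.824 − 0.115)³/(4×0.115×0.824) = 0.357/0.379 = 0.942 m.

ΔE = 0.942 m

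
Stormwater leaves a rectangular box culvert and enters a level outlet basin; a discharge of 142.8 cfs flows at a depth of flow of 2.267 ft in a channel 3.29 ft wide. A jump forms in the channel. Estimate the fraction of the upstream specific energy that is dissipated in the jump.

ΔE/E₁ = 0.131 (13.1%)

q = Q/b = 142.8/3.29 = 43.40 ft²/s; V₁ = q/y₁ = 19.15 ft/s. Fr₁ = V₁/√(g·y₁) = 2.241.
By Bélanger, y₂/y₁ = ½[√(1 + 8Fr₁²) − 1] = ½[√41.174 − 1] = 2.708.
y₂ = 2.708 × 2.267 = 6.140 ft.
E₁ = y₁ + V₁²/2g = 7.959 ft. ΔE = (y₂ − y₁)³/(4y₁y₂) = 1.043 ft. ΔE/E₁ = 1.043/7.959 = 0.131.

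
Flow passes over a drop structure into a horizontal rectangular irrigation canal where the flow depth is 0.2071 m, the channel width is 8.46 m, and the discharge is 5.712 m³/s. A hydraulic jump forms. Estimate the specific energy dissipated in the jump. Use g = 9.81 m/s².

ΔE = 0.1041 m

q = Q/b = 5.712/8.46 = 0.6752 m²/s; V₁ = q/y₁ = 3.260 m/s. Fr₁ = V₁/√(g·y₁) = 2.287.
Sequent-depth ratio: y₂/y₁ = ½[√(1 + 8Fr₁²) − 1] = ½[√42.852 − 1] = 2.773.
y₂ = 2.773 × 0.2071 = 0.5743 m.
V₂ = q/y₂ = 0.6752/0.5743 = 1.176 m/s. E₁ = y₁ + V₁²/2g = 0.7488 m; E₂ = y₂ + V₂²/2g = 0.6447 m. ΔE = E₁ − E₂ = 0.1041 m.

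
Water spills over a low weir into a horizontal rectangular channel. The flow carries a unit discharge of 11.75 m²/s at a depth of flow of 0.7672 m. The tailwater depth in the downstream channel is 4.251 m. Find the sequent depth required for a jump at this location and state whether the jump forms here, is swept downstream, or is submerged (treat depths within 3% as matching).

y₂ = 5.686 m; the jump is swept downstream

V₁ = q/y₁ = 11.75/0.7672 = 15.32 m/s. Fr₁ = V₁/√(g·y₁) = 15.32/√(9.81×0.7672) = 5.583.
Bélanger equation: y₂/y₁ = ½[√(1 + 8Fr₁²) − 1] = ½[√250.33 − 1] = 7.411.
y₂ = 7.411 × 0.7672 = 5.686 m.
Tailwater y_tw = 4.251 m: y_tw < y₂, so the jump is swept downstream.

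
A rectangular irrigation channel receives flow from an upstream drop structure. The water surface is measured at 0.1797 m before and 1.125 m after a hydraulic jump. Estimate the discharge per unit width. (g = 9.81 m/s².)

For a rectangular channel the momentum equation gives q² = ½·g·y₁·y₂·(y₁ + y₂) = ½×9.81×0.1797×1.125×1.305 = 1.294.
q = √1.294 = 1.137 m²/s.

q = 1.137 m²/s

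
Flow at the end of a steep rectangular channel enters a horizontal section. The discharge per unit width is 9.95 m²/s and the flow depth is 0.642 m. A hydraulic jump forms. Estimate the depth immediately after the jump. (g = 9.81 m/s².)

y₂ = 5.30 m

V₁ = q/y₁ = 9.95/0.642 = 15.5 m/s. Fr₁ = V₁/√(g·y₁) = 15.5/√(9.81×0.642) = 6.18.
Bélanger equation: y₂/y₁ = ½[√(1 + 8Fr₁²) − 1] = ½[√306.1 − 1] = 8.25.
y₂ = 8.25 × 0.642 = 5.30 m.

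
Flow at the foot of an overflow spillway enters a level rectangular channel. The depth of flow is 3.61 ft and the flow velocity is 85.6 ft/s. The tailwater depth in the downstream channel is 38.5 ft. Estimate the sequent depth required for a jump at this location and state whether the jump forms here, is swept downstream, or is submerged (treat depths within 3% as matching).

Fr₁ = V₁/√(g·y₁) = 85.6/√(32.2×3.61) = 7.94.
Bélanger equation: y₂/y₁ = ½[√(1 + 8Fr₁²) − 1] = ½[√505.3 − 1] = 10.7.
y₂ = 10.7 × 3.61 = 38.8 ft.
Tailwater y_tw = 38.5 ft: y_tw ≈ y₂, so the jump forms here.

y₂ = 38.8 ft; the jump forms here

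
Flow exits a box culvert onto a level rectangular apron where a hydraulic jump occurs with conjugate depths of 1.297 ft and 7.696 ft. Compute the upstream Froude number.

For a rectangular channel the momentum equation gives q² = ½·g·y₁·y₂·(y₁ + y₂) = ½×32.2×1.297×7.696×8.993 = 1445.
q = √1445 = 38.02 ft²/s.
V₁ = q/y₁ = 29.31 ft/s; Fr₁ = V₁/√(g·y₁) = 4.536.

Fr₁ = 4.536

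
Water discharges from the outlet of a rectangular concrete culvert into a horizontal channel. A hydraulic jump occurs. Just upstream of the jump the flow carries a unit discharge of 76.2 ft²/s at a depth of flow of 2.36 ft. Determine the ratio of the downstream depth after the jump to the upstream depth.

V₁ = q/y₁ = 76.2/2.36 = 32.3 ft/s. Fr₁ = V₁/√(g·y₁) = 32.3/√(32.2×2.36) = 3.70.
From the momentum equation for a rectangular channel, y₂/y₁ = ½[√(1 + 8Fr₁²) − 1] = ½[√110.8 − 1] = 4.76.

y₂/y₁ = 4.76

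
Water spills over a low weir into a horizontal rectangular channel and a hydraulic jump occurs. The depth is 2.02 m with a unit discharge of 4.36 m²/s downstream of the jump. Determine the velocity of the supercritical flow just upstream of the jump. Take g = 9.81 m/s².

V₂ = q/y₂ = 4.36/2.02 = 2.16 m/s; Fr₂ = V₂/√(g·y₂) = 0.485.
From the momentum equation (using Fr₂), y₁/y₂ = ½[√(1 + 8Fr₂²) − 1] = ½[√2.881 − 1] = 0.349.
y₁ = 0.349 × 2.02 = 0.704 m.
V₁ = q/y₁ = 4.36/0.704 = 6.19 m/s.

V₁ = 6.19 m/s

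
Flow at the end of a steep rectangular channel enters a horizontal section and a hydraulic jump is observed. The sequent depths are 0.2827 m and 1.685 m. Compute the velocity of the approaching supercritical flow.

For a rectangular channel the momentum equation gives q² = ½·g·y₁·y₂·(y₁ + y₂) = ½×9.81×0.2827×1.685×1.968 = 4.598.
q = √4.598 = 2.144 m²/s.
V₁ = q/y₁ = 2.144/0.2827 = 7.585 m/s.

V₁ = 7.585 m/s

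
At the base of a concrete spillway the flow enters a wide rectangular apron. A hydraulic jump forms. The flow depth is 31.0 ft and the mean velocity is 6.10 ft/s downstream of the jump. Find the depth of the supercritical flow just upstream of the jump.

Fr₂ = V₂/√(g·y₂) = 6.10/√(32.2×31.0) = 0.193.
Since the conjugate-depth ratio holds either way, y₁/y₂ = ½[√(1 + 8Fr₂²) − 1] = ½[√1.298 − 1] = 0.0697.
y₁ = 0.0697 × 31.0 = 2.16 ft.

y₁ = 2.16 ft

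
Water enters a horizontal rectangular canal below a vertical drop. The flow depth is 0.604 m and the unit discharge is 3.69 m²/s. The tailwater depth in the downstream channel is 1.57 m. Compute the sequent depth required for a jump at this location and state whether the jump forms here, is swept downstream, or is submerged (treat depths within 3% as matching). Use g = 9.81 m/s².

y₂ = 1.86 m; the jump is swept downstream

V₁ = q/y₁ = 3.69/0.604 = 6.11 m/s. Fr₁ = V₁/√(g·y₁) = 6.11/√(9.81×0.604) = 2.51.
Sequent-depth ratio: y₂/y₁ = ½[√(1 + 8Fr₁²) − 1] = ½[√51.39 − 1] = 3.08.
y₂ = 3.08 × 0.604 = 1.86 m.
Tailwater y_tw = 1.57 m: y_tw < y₂, so the jump is swept downstream.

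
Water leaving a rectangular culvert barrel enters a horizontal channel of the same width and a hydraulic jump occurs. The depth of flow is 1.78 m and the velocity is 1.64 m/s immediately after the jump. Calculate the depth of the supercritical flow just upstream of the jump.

Fr₂ = V₂/√(g·y₂) = 1.64/√(9.81×1.78) = 0.392.
Since the conjugate-depth ratio holds either way, y₁/y₂ = ½[√(1 + 8Fr₂²) − 1] = ½[√2.232 − 1] = 0.247.
y₁ = 0.247 × 1.78 = 0.440 m.

y₁ = 0.440 m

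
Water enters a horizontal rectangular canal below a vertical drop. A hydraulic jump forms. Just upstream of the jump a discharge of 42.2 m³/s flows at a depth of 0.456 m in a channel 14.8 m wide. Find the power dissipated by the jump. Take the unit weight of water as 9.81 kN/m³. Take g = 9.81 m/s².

P = 253 kW

q = Q/b = 42.2/14.8 = 2.85 m²/s; V₁ = q/y₁ = 6.25 m/s. Fr₁ = V₁/√(g·y₁) = 2.96.
From the momentum equation for a rectangular channel, y₂/y₁ = ½[√(1 + 8Fr₁²) − 1] = ½[√70.92 − 1] = 3.71.
y₂ = 3.71 × 0.456 = 1.69 m.
V₂ = q/y₂ = 2.85/1.69 = 1.69 m/s. E₁ = y₁ + V₁²/2g = 2.45 m; E₂ = y₂ + V₂²/2g = 1.84 m. ΔE = E₁ − E₂ = 0.612 m.
P = γ·Q·ΔE = 9.81 × 42.2 × 0.612 = 253 kW.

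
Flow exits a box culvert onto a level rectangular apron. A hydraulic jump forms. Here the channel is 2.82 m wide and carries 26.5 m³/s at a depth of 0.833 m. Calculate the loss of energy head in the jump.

ΔE = 2.82 m

q = Q/b = 26.5/2.82 = 9.40 m²/s; V₁ = q/y₁ = 11.3 m/s. Fr₁ = V₁/√(g·y₁) = 3.95.
Bélanger equation: y₂/y₁ = ½[√(1 + 8Fr₁²) − 1] = ½[√125.6 − 1] = 5.10.
y₂ = 5.10 × 0.833 = 4.25 m.
V₂ = q/y₂ = 9.40/4.25 = 2.21 m/s. E₁ = y₁ + V₁²/2g = 7.32 m; E₂ = y₂ + V₂²/2g = 4.50 m. ΔE = E₁ − E₂ = 2.82 m.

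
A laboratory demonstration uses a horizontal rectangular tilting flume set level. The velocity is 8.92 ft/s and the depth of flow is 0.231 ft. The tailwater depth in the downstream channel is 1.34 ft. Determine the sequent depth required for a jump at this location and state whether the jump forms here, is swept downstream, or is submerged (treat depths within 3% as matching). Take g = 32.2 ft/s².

Fr₁ = V₁/√(g·y₁) = 8.92/√(32.2×0.231) = 3.27.
Bélanger equation: y₂/y₁ = ½[√(1 + 8Fr₁²) − 1] = ½[√86.58 − 1] = 4.15.
y₂ = 4.15 × 0.231 = 0.959 ft.
Tailwater y_tw = 1.34 ft: y_tw > y₂, so the jump is submerged.

y₂ = 0.959 ft; the jump is submerged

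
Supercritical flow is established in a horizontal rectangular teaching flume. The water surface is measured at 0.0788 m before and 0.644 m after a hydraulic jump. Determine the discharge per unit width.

For a rectangular channel the momentum equation gives q² = ½·g·y₁·y₂·(y₁ + y₂) = ½×9.81×0.0788×0.644×0.723 = 0.180.
q = √0.180 = 0.424 m²/s.

q = 0.424 m²/s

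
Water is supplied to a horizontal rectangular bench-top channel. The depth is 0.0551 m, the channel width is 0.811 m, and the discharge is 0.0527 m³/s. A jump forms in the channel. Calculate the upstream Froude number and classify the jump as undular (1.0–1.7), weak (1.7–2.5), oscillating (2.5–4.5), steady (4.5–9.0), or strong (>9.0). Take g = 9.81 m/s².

q = Q/b = 0.0527/0.811 = 0.0650 m²/s; V₁ = q/y₁ = 1.18 m/s. Fr₁ = V₁/√(g·y₁) = 1.60.
Fr₁ = 1.60 lies in the undular range.

Fr₁ = 1.60; undular jump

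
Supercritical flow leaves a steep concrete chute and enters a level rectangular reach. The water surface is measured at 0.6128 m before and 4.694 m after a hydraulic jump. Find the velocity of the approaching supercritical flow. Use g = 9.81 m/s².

For a rectangular channel the momentum equation gives q² = ½·g·y₁·y₂·(y₁ + y₂) = ½×9.81×0.6128×4.694×5.307 = 74.87.
q = √74.87 = 8.653 m²/s.
V₁ = q/y₁ = 8.653/0.6128 = 14.12 m/s.

V₁ = 14.12 m/s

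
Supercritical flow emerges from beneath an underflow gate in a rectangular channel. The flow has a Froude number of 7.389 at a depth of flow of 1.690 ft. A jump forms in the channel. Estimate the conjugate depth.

Fr₁ = 7.389 (given).
Bélanger equation: y₂/y₁ = ½[√(1 + 8Fr₁²) − 1] = ½[√437.78 − 1] = 9.962.
y₂ = 9.962 × 1.690 = 16.84 ft.

y₂ = 16.84 ft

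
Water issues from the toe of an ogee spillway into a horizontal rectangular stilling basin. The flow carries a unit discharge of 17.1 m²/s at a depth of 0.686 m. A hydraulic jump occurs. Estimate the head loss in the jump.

V₁ = q/y₁ = 17.1/0.686 = 24.9 m/s. Fr₁ = V₁/√(g·y₁) = 24.9/√(9.81×0.686) = 9.61.
Conjugate-depth relation: y₂/y₁ = ½[√(1 + 8Fr₁²) − 1] = ½[√739.7 − 1] = 13.1.
y₂ = 13.1 × 0.686 = 8.99 m.
Head loss: ΔE = (y₂ − y₁)³/(4y₁y₂) = (8.99 − 0.686)³/(4×0.686×8.99) = 572/24.7 = 23.2 m.

ΔE = 23.2 m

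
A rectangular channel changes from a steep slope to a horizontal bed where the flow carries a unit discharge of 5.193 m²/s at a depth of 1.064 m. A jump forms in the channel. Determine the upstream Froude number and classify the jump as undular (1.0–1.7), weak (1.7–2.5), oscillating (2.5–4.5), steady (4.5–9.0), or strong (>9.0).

Fr₁ = 1.511; undular jump

V₁ = q/y₁ = 5.193/1.064 = 4.881 m/s. Fr₁ = V₁/√(g·y₁) = 4.881/√(9.81×1.064) = 1.511.
Fr₁ = 1.511 lies in the undular range.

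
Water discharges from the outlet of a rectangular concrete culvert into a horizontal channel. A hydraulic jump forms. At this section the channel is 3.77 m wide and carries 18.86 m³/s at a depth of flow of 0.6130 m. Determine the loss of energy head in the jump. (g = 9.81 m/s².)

q = Q/b = 18.86/3.77 = 5.003 m²/s; V₁ = q/y₁ = 8.161 m/s. Fr₁ = V₁/√(g·y₁) = 3.328.
From the momentum equation for a rectangular channel, y₂/y₁ = ½[√(1 + 8Fr₁²) − 1] = ½[√89.601 − 1] = 4.233.
y₂ = 4.233 × 0.6130 = 2.595 m.
V₂ = q/y₂ = 5.003/2.595 = 1.928 m/s. E₁ = y₁ + V₁²/2g = 4.008 m; E₂ = y₂ + V₂²/2g = 2.784 m. ΔE = E₁ − E₂ = 1.223 m.

ΔE = 1.223 m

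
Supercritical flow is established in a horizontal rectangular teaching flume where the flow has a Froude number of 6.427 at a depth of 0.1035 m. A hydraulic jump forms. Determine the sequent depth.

Fr₁ = 6.427 (given).
Bélanger equation: y₂/y₁ = ½[√(1 + 8Fr₁²) − 1] = ½[√331.45 − 1] = 8.603.
y₂ = 8.603 × 0.1035 = 0.8904 m.

y₂ = 0.8904 m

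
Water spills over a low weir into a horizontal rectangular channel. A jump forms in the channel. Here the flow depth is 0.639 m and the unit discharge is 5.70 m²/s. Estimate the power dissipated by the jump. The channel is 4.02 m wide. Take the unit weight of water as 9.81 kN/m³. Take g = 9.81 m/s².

P = 356 kW

V₁ = q/y₁ = 5.70/0.639 = 8.92 m/s. Fr₁ = V₁/√(g·y₁) = 8.92/√(9.81×0.639) = 3.56.
By Bélanger, y₂/y₁ = ½[√(1 + 8Fr₁²) − 1] = ½[√102.5 − 1] = 4.56.
y₂ = 4.56 × 0.639 = 2.92 m.
Head loss: ΔE = (y₂ − y₁)³/(4y₁y₂) = (2.92 − 0.639)³/(4×0.639×2.92) = 11.8/7.45 = 1.58 m.
Q = q·b = 5.70 × 4.02 = 22.9 m³/s. P = γ·Q·ΔE = 9.81 × 22.9 × 1.58 = 356 kW.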